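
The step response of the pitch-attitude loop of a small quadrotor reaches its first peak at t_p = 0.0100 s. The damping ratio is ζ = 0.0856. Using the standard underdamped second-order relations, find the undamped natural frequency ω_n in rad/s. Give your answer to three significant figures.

ω_n ≈ 315 rad/s

Peak time t_p = π/ω_d, so ω_d = π/t_p = π/0.0100 = 314 rad/s.
ω_n = ω_d/√(1−ζ²) = 314/√0.993 = 315 rad/s.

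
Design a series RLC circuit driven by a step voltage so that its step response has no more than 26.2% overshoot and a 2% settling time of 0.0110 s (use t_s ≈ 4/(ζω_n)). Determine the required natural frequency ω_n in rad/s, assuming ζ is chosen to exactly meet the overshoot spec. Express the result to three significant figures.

Inverting the overshoot relation: ζ = |ln 0.262|/√(π² + ln²0.262) = 0.392.
Then ω_n = 4/(ζ t_s) = 4/(0.392 × 0.0110) = 927 rad/s.

ω_n ≈ 927 rad/s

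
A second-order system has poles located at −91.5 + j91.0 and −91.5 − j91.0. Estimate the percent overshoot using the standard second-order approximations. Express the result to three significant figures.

The poles are at −σ ± jω_d with σ = 91.5 and ω_d = 91.0, so ω_n = √(σ²+ω_d²) = 129 rad/s and ζ = σ/ω_n = 0.709.
%OS = 100·exp(−πζ/√(1−ζ²)) = 4.25%.

%OS ≈ 4.25%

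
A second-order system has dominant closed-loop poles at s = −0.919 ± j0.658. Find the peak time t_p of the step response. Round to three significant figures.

t_p ≈ 4.77 s

t_p = π/ω_d with ω_d = 0.658 (the imaginary part), so t_p = 4.77 s.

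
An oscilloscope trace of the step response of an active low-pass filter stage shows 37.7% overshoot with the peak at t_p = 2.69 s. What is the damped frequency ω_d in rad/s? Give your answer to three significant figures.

ω_d ≈ 1.17 rad/s

t_p = π/ω_d, so ω_d = π/2.69 = 1.17 rad/s.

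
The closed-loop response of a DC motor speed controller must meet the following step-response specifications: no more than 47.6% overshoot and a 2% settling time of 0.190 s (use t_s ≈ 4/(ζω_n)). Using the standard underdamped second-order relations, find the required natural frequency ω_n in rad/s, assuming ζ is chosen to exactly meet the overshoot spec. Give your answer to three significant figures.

ζ = −ln(OS)/√(π² + (ln OS)²). With OS = 0.476, ln OS = −0.7423 and ζ = 0.7423/3.228 = 0.230.
From t_s ≈ 4/(ζω_n): ω_n = 4/(ζ·t_s) = 4/(0.230·0.190) = 91.5 rad/s.

ω_n ≈ 91.5 rad/s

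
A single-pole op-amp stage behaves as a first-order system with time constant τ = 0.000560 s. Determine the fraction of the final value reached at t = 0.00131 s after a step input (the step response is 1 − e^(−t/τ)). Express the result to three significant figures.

y(t)/y_∞ = 1 − e^(−t/τ) = 1 − e^(−0.00131/0.000560) = 1 − e^(−2.34) = 0.904.

y/y_∞ ≈ 0.904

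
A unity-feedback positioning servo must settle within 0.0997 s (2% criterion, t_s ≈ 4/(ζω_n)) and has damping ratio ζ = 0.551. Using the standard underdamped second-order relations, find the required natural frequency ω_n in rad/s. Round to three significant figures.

ω_n ≈ 72.8 rad/s

Rearranging t_s ≈ 4/(ζω_n) gives ω_n = 4/(ζ·t_s) = 4/(0.551 × 0.0997) = 72.8 rad/s.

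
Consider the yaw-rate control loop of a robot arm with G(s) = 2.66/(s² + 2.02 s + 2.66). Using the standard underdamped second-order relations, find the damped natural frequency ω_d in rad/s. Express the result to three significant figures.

ω_n = √2.66 = 1.63 rad/s; ζ = 2.02/(2·1.63) = 0.619.
ω_d = ω_n√(1−ζ²) = 1.28 rad/s.

ω_d ≈ 1.28 rad/s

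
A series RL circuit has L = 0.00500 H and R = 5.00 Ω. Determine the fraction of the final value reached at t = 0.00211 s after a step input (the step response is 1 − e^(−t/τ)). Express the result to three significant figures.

y/y_∞ ≈ 0.879

τ = L/R = 0.00500/5.00 = 0.00100 s.
y(t)/y_∞ = 1 − e^(−t/τ) = 1 − e^(−0.00211/0.00100) = 1 − e^(−2.11) = 0.879.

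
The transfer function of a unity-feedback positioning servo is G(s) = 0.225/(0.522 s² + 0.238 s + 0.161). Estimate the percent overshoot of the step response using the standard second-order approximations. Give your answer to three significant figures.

Dividing through by 0.522: denominator becomes s² + 0.4559 s + 0.3084.
So ω_n = √0.3084 = 0.555 rad/s and ζ = 0.4559/(2·0.555) = 0.410.
%OS = 100·exp(−πζ/√(1−ζ²)) = 24.3%.

%OS ≈ 24.3%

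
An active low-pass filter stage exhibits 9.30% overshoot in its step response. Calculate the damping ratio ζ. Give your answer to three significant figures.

ζ = −ln(OS)/√(π² + (ln OS)²). With OS = 0.0930, ln OS = −2.375 and ζ = 2.375/3.938 = 0.603.

ζ ≈ 0.603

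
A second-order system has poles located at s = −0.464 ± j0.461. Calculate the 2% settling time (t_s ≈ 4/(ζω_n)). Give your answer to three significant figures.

t_s ≈ 8.62 s

For poles at −σ ± jω_d, ζω_n = σ = 0.464, so t_s ≈ 4/σ = 8.62 s.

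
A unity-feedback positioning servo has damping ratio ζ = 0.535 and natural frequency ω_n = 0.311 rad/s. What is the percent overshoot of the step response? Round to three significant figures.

For an underdamped second-order system, %OS = 100·exp(−πζ/√(1−ζ²)).
πζ/√(1−ζ²) = π·0.535/√(1−0.286) = 1.989, so %OS = 100·e^(−1.989) = 13.7%.

%OS ≈ 13.7%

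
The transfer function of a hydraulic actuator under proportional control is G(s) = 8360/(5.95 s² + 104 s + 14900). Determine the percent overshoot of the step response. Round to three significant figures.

Dividing through by 5.95: denominator becomes s² + 17.48 s + 2504.
So ω_n = √2504 = 50.0 rad/s and ζ = 17.48/(2·50.0) = 0.175.
%OS = 100·exp(−πζ/√(1−ζ²)) = 57.3%.

%OS ≈ 57.3%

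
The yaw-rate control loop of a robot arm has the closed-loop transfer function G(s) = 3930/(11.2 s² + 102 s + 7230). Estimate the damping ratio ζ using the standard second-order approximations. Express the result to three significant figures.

ζ ≈ 0.179

Dividing through by 11.2: denominator becomes s² + 9.107 s + 645.5.
So ω_n = √645.5 = 25.4 rad/s and ζ = 9.107/(2·25.4) = 0.179.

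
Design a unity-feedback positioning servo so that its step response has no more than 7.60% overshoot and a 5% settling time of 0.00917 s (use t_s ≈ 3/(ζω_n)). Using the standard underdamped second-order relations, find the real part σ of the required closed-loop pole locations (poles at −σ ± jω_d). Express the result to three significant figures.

σ ≈ 327

The settling-time spec alone fixes σ = ζω_n = 3/t_s = 3/0.00917 = 327.
(Overshoot then fixes ζ = 0.634 and hence ω_d = σ·√(1−ζ²)/ζ = 399 rad/s.)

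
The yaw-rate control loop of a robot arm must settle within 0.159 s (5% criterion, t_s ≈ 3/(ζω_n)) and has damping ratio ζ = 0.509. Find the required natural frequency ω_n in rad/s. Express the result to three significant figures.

Rearranging t_s ≈ 3/(ζω_n) gives ω_n = 3/(ζ·t_s) = 3/(0.509 × 0.159) = 37.1 rad/s.

ω_n ≈ 37.1 rad/s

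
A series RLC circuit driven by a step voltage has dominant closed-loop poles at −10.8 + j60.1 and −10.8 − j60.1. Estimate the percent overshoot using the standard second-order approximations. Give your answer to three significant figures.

With σ = 10.8, ω_d = 60.1: ω_n = √(σ²+ω_d²) = 61.1 rad/s, ζ = σ/ω_n = 0.177.
%OS = 100 e^{−πζ/√(1−ζ²)} with ζ = 0.177 gives 56.9%.

%OS ≈ 56.9%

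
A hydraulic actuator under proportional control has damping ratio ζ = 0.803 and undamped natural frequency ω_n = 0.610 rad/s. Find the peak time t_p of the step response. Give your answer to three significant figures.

The damped frequency is ω_d = ω_n√(1−ζ²) = 0.610·√(1−0.645) = 0.364 rad/s.
Peak time t_p = π/ω_d = π/0.364 = 8.64 s.

t_p ≈ 8.64 s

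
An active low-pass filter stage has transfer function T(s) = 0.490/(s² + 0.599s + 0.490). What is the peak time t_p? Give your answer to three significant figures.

t_p ≈ 4.97 s

Matching coefficients with s² + 2ζω_n s + ω_n² gives ω_n² = 0.490 ⇒ ω_n = 0.700 rad/s, and ζ = 0.599/(2ω_n) = 0.428.
ω_d = ω_n√(1−ζ²) = 0.633 rad/s. Then t_p = π/ω_d = 4.97 s.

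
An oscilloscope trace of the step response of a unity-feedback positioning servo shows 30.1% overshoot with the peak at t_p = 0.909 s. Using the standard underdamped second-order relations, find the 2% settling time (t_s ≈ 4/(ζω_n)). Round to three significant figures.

t_s ≈ 3.03 s

ζ from %OS: ζ = |ln 0.301|/√(π²+ln²0.301) = 0.357.
From t_p = π/ω_d, ω_d = π/0.909 = 3.46 rad/s, so ω_n = ω_d/√(1−ζ²) = 3.70 rad/s.
t_s ≈ 4/(ζω_n) = 4/(0.357·3.70) = 3.03 s.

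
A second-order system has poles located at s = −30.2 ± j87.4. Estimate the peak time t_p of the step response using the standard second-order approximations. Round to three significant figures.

t_p = π/ω_d with ω_d = 87.4 (the imaginary part), so t_p = 0.0359 s.

t_p ≈ 0.0359 s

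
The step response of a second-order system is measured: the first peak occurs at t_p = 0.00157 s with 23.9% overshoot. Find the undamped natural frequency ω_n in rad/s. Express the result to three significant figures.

From the overshoot, ζ = −ln(OS)/√(π²+ln²(OS)) = 0.415.
t_p = π/ω_d ⇒ ω_d = 2000 rad/s; then ω_n = ω_d/√(1−ζ²) = 2200 rad/s.

ω_n ≈ 2200 rad/s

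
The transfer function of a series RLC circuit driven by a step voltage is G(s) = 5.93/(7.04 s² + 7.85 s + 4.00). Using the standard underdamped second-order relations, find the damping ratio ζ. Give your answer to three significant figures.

ζ ≈ 0.740

Dividing through by 7.04: denominator becomes s² + 1.115 s + 0.5682.
So ω_n = √0.5682 = 0.754 rad/s and ζ = 1.115/(2·0.754) = 0.740.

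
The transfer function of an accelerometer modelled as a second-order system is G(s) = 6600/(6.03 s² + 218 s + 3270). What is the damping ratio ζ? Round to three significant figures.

ζ ≈ 0.776

Dividing through by 6.03: denominator becomes s² + 36.15 s + 542.3.
So ω_n = √542.3 = 23.3 rad/s and ζ = 36.15/(2·23.3) = 0.776.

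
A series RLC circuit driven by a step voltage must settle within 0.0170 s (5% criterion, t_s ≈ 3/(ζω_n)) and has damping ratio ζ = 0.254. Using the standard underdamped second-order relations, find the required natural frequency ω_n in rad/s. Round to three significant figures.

ω_n ≈ 695 rad/s

Rearranging t_s ≈ 3/(ζω_n) gives ω_n = 3/(ζ·t_s) = 3/(0.254 × 0.0170) = 695 rad/s.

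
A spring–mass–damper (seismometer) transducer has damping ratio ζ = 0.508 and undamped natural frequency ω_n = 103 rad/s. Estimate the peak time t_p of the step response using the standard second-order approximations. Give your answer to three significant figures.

The damped frequency is ω_d = ω_n√(1−ζ²) = 103·√(1−0.258) = 88.7 rad/s.
Peak time t_p = π/ω_d = π/88.7 = 0.0354 s.

t_p ≈ 0.0354 s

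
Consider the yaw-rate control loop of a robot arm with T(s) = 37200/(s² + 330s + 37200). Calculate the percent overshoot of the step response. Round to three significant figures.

%OS ≈ 0.557%

Comparing the denominator to s² + 2ζω_n s + ω_n²: ω_n = √37200 = 193 rad/s, and 2ζω_n = 330 so ζ = 330/(2·193) = 0.855.
Overshoot: exp(−π·0.855/√(1−0.855²)) = 0.00557, i.e. 0.557%.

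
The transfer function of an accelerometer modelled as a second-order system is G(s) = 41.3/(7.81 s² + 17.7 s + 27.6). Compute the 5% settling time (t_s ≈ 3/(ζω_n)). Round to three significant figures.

Dividing through by 7.81: denominator becomes s² + 2.266 s + 3.534.
So ω_n = √3.534 = 1.88 rad/s and ζ = 2.266/(2·1.88) = 0.603.
t_s ≈ 3/(ζω_n) = 2.65 s.

t_s ≈ 2.65 s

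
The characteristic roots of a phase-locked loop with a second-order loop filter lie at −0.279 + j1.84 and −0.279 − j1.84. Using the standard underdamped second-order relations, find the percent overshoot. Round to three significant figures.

With σ = 0.279, ω_d = 1.84: ω_n = √(σ²+ω_d²) = 1.86 rad/s, ζ = σ/ω_n = 0.150.
%OS = 100 e^{−πζ/√(1−ζ²)} with ζ = 0.150 gives 62.1%.

%OS ≈ 62.1%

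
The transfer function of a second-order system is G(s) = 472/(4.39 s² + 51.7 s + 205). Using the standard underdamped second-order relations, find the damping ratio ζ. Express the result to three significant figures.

Dividing through by 4.39: denominator becomes s² + 11.78 s + 46.70.
So ω_n = √46.70 = 6.83 rad/s and ζ = 11.78/(2·6.83) = 0.862.

ζ ≈ 0.862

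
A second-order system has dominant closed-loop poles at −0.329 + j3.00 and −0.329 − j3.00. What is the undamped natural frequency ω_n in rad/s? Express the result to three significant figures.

With σ = 0.329, ω_d = 3.00: ω_n = √(σ²+ω_d²) = 3.02 rad/s, ζ = σ/ω_n = 0.109.

ω_n ≈ 3.02 rad/s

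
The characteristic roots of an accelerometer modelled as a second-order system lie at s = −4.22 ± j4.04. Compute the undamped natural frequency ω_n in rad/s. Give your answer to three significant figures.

ω_n ≈ 5.84 rad/s

With σ = 4.22, ω_d = 4.04: ω_n = √(σ²+ω_d²) = 5.84 rad/s, ζ = σ/ω_n = 0.722.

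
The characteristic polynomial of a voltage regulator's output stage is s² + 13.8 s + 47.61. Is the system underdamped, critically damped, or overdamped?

critically damped

a² − 4b = 13.8² − 4·47.61 = 0 (repeated real root); the system is critically damped.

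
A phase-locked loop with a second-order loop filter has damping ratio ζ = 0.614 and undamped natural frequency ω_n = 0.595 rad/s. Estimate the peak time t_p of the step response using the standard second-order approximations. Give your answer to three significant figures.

t_p ≈ 6.69 s

The damped frequency is ω_d = ω_n√(1−ζ²) = 0.595·√(1−0.377) = 0.470 rad/s.
Peak time t_p = π/ω_d = π/0.470 = 6.69 s.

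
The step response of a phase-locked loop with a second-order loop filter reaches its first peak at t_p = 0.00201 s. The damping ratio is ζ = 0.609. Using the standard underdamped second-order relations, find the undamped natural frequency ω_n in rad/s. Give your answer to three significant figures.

ω_n ≈ 1970 rad/s

Peak time t_p = π/ω_d, so ω_d = π/t_p = π/0.00201 = 1560 rad/s.
ω_n = ω_d/√(1−ζ²) = 1560/√0.629 = 1970 rad/s.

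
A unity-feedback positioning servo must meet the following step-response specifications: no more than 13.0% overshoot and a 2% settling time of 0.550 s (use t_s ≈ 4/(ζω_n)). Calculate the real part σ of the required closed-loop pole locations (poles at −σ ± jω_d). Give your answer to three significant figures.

σ ≈ 7.27

The settling-time spec alone fixes σ = ζω_n = 4/t_s = 4/0.550 = 7.27.
(Overshoot then fixes ζ = 0.545 and hence ω_d = σ·√(1−ζ²)/ζ = 11.2 rad/s.)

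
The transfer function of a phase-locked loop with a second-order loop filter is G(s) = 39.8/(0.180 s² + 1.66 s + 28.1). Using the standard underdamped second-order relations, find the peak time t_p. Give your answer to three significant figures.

Dividing through by 0.180: denominator becomes s² + 9.222 s + 156.1.
So ω_n = √156.1 = 12.5 rad/s and ζ = 9.222/(2·12.5) = 0.369.
ω_d = ω_n√(1−ζ²) = 11.6 rad/s. t_p = π/ω_d = 0.271 s.

t_p ≈ 0.271 s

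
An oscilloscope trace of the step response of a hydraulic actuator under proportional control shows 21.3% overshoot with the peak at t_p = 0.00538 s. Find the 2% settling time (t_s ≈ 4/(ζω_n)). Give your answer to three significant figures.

t_s ≈ 0.0139 s

The overshoot fixes ζ = −ln(OS)/√(π²+ln²(OS)) = 0.442.
From t_p = π/ω_d, ω_d = π/0.00538 = 584 rad/s, so ω_n = ω_d/√(1−ζ²) = 651 rad/s.
t_s ≈ 4/(ζω_n) = 4/(0.442·651) = 0.0139 s.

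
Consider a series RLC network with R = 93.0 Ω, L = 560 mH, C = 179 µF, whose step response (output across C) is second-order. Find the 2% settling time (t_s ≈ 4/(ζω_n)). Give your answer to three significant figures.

For a series RLC circuit (capacitor voltage as output), ω_n = 1/√(LC) = 1/√(560 mH · 179 µF) = 99.9 rad/s.
ζ = (R/2)·√(C/L) = (93.0/2)·√(179 µF/560 mH) = 0.831.
t_s ≈ 4/(ζω_n) = 0.0482 s.

t_s ≈ 0.0482 s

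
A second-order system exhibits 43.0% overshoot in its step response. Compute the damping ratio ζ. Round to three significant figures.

ζ = −ln(OS)/√(π² + (ln OS)²). With OS = 0.430, ln OS = −0.8440 and ζ = 0.8440/3.253 = 0.259.

ζ ≈ 0.259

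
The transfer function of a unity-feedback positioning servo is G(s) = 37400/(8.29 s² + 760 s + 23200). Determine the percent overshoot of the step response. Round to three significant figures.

Dividing through by 8.29: denominator becomes s² + 91.68 s + 2799.
So ω_n = √2799 = 52.9 rad/s and ζ = 91.68/(2·52.9) = 0.866.
Overshoot: exp(−π·0.866/√(1−0.866²)) = 0.00428, i.e. 0.428%.

%OS ≈ 0.428%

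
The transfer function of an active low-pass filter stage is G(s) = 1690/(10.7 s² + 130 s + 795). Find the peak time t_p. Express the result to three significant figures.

t_p ≈ 0.514 s

Dividing through by 10.7: denominator becomes s² + 12.15 s + 74.30.
So ω_n = √74.30 = 8.62 rad/s and ζ = 12.15/(2·8.62) = 0.705.
The damped frequency ω_d = ω_n√(1−ζ²) = 6.12 rad/s. t_p = π/ω_d = 0.514 s.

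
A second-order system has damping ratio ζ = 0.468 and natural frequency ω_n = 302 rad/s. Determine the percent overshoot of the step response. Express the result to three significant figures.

For an underdamped second-order system, %OS = 100·exp(−πζ/√(1−ζ²)).
πζ/√(1−ζ²) = π·0.468/√(1−0.219) = 1.664, so %OS = 100·e^(−1.664) = 18.9%.

%OS ≈ 18.9%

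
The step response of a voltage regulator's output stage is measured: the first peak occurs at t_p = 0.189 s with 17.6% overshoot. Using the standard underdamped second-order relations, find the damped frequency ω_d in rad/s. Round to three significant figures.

t_p = π/ω_d, so ω_d = π/0.189 = 16.6 rad/s.

ω_d ≈ 16.6 rad/s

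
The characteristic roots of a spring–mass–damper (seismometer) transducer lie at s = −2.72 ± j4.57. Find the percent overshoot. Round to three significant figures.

%OS ≈ 15.4%

The poles are at −σ ± jω_d with σ = 2.72 and ω_d = 4.57, so ω_n = √(σ²+ω_d²) = 5.32 rad/s and ζ = σ/ω_n = 0.511.
%OS = 100 e^{−πζ/√(1−ζ²)} with ζ = 0.511 gives 15.4%.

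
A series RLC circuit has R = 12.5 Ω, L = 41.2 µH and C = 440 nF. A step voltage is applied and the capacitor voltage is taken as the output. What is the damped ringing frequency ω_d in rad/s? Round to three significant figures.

For a series RLC circuit (capacitor voltage as output), ω_n = 1/√(LC) = 1/√(41.2 µH · 440 nF) = 235000 rad/s.
ζ = (R/2)·√(C/L) = (12.5/2)·√(440 nF/41.2 µH) = 0.646.
The damped frequency ω_d = ω_n√(1−ζ²) = 179000 rad/s.

ω_d ≈ 179000 rad/s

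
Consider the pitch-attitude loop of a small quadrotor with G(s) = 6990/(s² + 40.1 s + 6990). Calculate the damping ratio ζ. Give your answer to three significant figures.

ω_n = √6990 = 83.6 rad/s; ζ = 40.1/(2·83.6) = 0.240.

ζ ≈ 0.240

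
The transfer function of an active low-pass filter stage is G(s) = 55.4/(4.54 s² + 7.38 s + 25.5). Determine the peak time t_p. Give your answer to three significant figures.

t_p ≈ 1.41 s

Dividing through by 4.54: denominator becomes s² + 1.626 s + 5.617.
So ω_n = √5.617 = 2.37 rad/s and ζ = 1.626/(2·2.37) = 0.343.
ω_d = ω_n√(1−ζ²) = 2.23 rad/s. t_p = π/ω_d = 1.41 s.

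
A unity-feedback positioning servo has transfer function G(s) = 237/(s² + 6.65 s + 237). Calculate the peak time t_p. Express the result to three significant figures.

t_p ≈ 0.209 s

Comparing the denominator to s² + 2ζω_n s + ω_n²: ω_n = √237 = 15.4 rad/s, and 2ζω_n = 6.65 so ζ = 6.65/(2·15.4) = 0.216.
The damped frequency ω_d = ω_n√(1−ζ²) = 15.0 rad/s. Then t_p = π/ω_d = 0.209 s.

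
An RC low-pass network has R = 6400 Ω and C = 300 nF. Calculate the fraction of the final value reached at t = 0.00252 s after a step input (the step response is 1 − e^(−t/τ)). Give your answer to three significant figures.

y/y_∞ ≈ 0.731

τ = RC = 6400 × 300 nF = 0.00192 s.
y(t)/y_∞ = 1 − e^(−t/τ) = 1 − e^(−0.00252/0.00192) = 1 − e^(−1.31) = 0.731.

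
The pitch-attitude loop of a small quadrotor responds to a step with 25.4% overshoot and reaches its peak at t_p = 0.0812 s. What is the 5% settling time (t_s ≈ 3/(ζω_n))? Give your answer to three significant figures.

t_s ≈ 0.178 s

The overshoot fixes ζ = −ln(OS)/√(π²+ln²(OS)) = 0.400.
From t_p = π/ω_d, ω_d = π/0.0812 = 38.7 rad/s, so ω_n = ω_d/√(1−ζ²) = 42.2 rad/s.
t_s ≈ 3/(ζω_n) = 3/(0.400·42.2) = 0.178 s.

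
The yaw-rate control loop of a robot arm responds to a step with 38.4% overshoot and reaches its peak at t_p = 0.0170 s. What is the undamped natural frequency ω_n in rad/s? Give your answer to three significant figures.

The overshoot fixes ζ = −ln(OS)/√(π²+ln²(OS)) = 0.291.
t_p = π/ω_d ⇒ ω_d = 185 rad/s; then ω_n = ω_d/√(1−ζ²) = 193 rad/s.

ω_n ≈ 193 rad/s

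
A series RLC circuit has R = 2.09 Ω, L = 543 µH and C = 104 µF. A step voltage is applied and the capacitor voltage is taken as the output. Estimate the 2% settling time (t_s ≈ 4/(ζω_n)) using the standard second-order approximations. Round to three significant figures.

t_s ≈ 0.00208 s

For a series RLC circuit (capacitor voltage as output), ω_n = 1/√(LC) = 1/√(543 µH · 104 µF) = 4210 rad/s.
ζ = (R/2)·√(C/L) = (2.09/2)·√(104 µF/543 µH) = 0.457.
t_s ≈ 4/(ζω_n) = 0.00208 s.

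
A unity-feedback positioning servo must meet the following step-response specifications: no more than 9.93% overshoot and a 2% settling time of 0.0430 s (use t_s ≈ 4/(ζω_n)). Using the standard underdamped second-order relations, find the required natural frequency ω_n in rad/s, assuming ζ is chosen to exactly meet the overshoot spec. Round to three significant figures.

Inverting the overshoot relation: ζ = |ln 0.0993|/√(π² + ln²0.0993) = 0.592.
From t_s ≈ 4/(ζω_n): ω_n = 4/(ζ·t_s) = 4/(0.592·0.0430) = 157 rad/s.

ω_n ≈ 157 rad/s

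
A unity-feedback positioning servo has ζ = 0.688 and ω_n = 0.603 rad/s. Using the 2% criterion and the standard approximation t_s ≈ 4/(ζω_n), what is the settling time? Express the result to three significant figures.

t_s ≈ 9.64 s

t_s ≈ 4/(ζω_n) = 4/(0.688 × 0.603) = 9.64 s.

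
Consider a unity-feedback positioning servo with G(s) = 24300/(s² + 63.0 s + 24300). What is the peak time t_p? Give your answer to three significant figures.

t_p ≈ 0.0206 s

ω_n = √24300 = 156 rad/s; ζ = 63.0/(2·156) = 0.202.
ω_d = ω_n√(1−ζ²) = 153 rad/s. Then t_p = π/ω_d = 0.0206 s.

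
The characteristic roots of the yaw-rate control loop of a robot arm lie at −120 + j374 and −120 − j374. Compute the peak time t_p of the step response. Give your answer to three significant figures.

t_p = π/ω_d with ω_d = 374 (the imaginary part), so t_p = 0.00840 s.

t_p ≈ 0.00840 s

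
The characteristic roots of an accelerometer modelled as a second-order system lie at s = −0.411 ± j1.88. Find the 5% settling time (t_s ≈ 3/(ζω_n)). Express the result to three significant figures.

t_s ≈ 7.30 s

For poles at −σ ± jω_d, ζω_n = σ = 0.411, so t_s ≈ 3/σ = 7.30 s.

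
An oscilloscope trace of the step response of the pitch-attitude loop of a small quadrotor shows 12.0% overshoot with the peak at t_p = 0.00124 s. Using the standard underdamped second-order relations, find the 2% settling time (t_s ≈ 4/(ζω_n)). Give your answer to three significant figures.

t_s ≈ 0.00234 s

ζ from %OS: ζ = |ln 0.120|/√(π²+ln²0.120) = 0.559.
t_p = π/ω_d ⇒ ω_d = 2530 rad/s; then ω_n = ω_d/√(1−ζ²) = 3060 rad/s.
t_s ≈ 4/(ζω_n) = 4/(0.559·3060) = 0.00234 s.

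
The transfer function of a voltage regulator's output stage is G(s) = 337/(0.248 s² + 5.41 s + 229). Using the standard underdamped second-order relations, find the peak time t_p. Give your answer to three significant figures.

t_p ≈ 0.111 s

Dividing through by 0.248: denominator becomes s² + 21.81 s + 923.4.
So ω_n = √923.4 = 30.4 rad/s and ζ = 21.81/(2·30.4) = 0.359.
ω_d = 30.4·√(1 − 0.359²) = 28.4 rad/s. t_p = π/ω_d = 0.111 s.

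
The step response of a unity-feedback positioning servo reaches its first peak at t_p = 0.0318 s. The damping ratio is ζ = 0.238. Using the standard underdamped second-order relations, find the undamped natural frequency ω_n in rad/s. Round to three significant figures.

ω_n ≈ 102 rad/s

Peak time t_p = π/ω_d, so ω_d = π/t_p = π/0.0318 = 98.8 rad/s.
ω_n = ω_d/√(1−ζ²) = 98.8/√0.943 = 102 rad/s.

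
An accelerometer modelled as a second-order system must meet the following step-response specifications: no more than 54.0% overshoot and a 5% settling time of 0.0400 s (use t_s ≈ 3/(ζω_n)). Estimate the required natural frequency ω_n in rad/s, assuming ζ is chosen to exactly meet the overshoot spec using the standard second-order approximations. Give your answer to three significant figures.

ω_n ≈ 390 rad/s

From %OS = 100·exp(−πζ/√(1−ζ²)), invert to get ζ = −ln(OS)/√(π² + ln²(OS)) with OS = 0.540.
−ln 0.540 = 0.6162, so ζ = 0.6162/√(π² + 0.3797) = 0.192.
From t_s ≈ 3/(ζω_n): ω_n = 3/(ζ·t_s) = 3/(0.192·0.0400) = 390 rad/s.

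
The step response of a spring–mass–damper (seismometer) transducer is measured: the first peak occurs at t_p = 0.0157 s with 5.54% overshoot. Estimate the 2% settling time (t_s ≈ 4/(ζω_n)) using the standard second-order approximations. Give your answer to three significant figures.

ζ from %OS: ζ = |ln 0.0554|/√(π²+ln²0.0554) = 0.677.
From t_p = π/ω_d, ω_d = π/0.0157 = 200 rad/s, so ω_n = ω_d/√(1−ζ²) = 272 rad/s.
t_s ≈ 4/(ζω_n) = 4/(0.677·272) = 0.0217 s.

t_s ≈ 0.0217 s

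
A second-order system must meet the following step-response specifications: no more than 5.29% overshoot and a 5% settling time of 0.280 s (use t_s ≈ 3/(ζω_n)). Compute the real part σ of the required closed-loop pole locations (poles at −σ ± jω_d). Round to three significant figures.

The settling-time spec alone fixes σ = ζω_n = 3/t_s = 3/0.280 = 10.7.
(Overshoot then fixes ζ = 0.683 and hence ω_d = σ·√(1−ζ²)/ζ = 11.5 rad/s.)

σ ≈ 10.7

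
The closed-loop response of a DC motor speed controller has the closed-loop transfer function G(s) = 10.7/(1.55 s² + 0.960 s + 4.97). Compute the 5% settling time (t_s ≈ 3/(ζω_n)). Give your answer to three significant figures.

t_s ≈ 9.69 s

Dividing through by 1.55: denominator becomes s² + 0.6194 s + 3.206.
So ω_n = √3.206 = 1.79 rad/s and ζ = 0.6194/(2·1.79) = 0.173.
t_s ≈ 3/(ζω_n) = 9.69 s.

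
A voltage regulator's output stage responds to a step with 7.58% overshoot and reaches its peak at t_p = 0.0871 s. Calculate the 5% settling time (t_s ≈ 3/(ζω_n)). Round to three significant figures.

The overshoot fixes ζ = −ln(OS)/√(π²+ln²(OS)) = 0.635.
From t_p = π/ω_d, ω_d = π/0.0871 = 36.1 rad/s, so ω_n = ω_d/√(1−ζ²) = 46.7 rad/s.
t_s ≈ 3/(ζω_n) = 3/(0.635·46.7) = 0.101 s.

t_s ≈ 0.101 s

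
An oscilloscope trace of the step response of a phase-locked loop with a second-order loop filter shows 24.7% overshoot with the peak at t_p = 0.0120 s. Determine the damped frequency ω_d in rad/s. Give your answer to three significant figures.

ω_d ≈ 262 rad/s

t_p = π/ω_d, so ω_d = π/0.0120 = 262 rad/s.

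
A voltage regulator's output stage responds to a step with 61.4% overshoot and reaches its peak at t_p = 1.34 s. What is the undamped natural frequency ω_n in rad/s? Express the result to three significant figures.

ω_n ≈ 2.37 rad/s

From the overshoot, ζ = −ln(OS)/√(π²+ln²(OS)) = 0.153.
t_p = π/ω_d ⇒ ω_d = 2.34 rad/s; then ω_n = ω_d/√(1−ζ²) = 2.37 rad/s.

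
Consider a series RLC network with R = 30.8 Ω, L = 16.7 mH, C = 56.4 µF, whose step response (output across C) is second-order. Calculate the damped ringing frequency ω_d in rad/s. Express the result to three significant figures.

ω_d ≈ 460 rad/s

For a series RLC circuit (capacitor voltage as output), ω_n = 1/√(LC) = 1/√(16.7 mH · 56.4 µF) = 1030 rad/s.
ζ = (R/2)·√(C/L) = (30.8/2)·√(56.4 µF/16.7 mH) = 0.895.
ω_d = 1030·√(1 − 0.895²) = 460 rad/s.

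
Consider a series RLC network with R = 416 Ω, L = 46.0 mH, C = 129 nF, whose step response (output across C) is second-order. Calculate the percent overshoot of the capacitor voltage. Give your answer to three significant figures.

%OS ≈ 31.1%

For a series RLC circuit (capacitor voltage as output), ω_n = 1/√(LC) = 1/√(46.0 mH · 129 nF) = 13000 rad/s.
ζ = (R/2)·√(C/L) = (416/2)·√(129 nF/46.0 mH) = 0.348.
Overshoot: exp(−π·0.348/√(1−0.348²)) = 0.311, i.e. 31.1%.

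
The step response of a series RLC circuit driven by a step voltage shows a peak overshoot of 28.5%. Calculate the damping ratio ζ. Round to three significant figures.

From %OS = 100·exp(−πζ/√(1−ζ²)), invert to get ζ = −ln(OS)/√(π² + ln²(OS)) with OS = 0.285.
−ln 0.285 = 1.255, so ζ = 1.255/√(π² + 1.576) = 0.371.

ζ ≈ 0.371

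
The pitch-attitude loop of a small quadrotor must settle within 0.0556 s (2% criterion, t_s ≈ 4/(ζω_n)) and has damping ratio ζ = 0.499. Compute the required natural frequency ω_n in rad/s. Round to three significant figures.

Rearranging t_s ≈ 4/(ζω_n) gives ω_n = 4/(ζ·t_s) = 4/(0.499 × 0.0556) = 144 rad/s.

ω_n ≈ 144 rad/s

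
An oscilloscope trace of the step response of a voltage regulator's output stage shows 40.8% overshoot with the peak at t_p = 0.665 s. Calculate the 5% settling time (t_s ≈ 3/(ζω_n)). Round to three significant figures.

The overshoot fixes ζ = −ln(OS)/√(π²+ln²(OS)) = 0.274.
From t_p = π/ω_d, ω_d = π/0.665 = 4.72 rad/s, so ω_n = ω_d/√(1−ζ²) = 4.91 rad/s.
t_s ≈ 3/(ζω_n) = 3/(0.274·4.91) = 2.23 s.

t_s ≈ 2.23 s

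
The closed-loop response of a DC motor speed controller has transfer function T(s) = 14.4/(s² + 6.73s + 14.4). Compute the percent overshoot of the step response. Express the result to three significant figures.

Comparing the denominator to s² + 2ζω_n s + ω_n²: ω_n = √14.4 = 3.79 rad/s, and 2ζω_n = 6.73 so ζ = 6.73/(2·3.79) = 0.887.
Overshoot: exp(−π·0.887/√(1−0.887²)) = 0.00241, i.e. 0.241%.

%OS ≈ 0.241%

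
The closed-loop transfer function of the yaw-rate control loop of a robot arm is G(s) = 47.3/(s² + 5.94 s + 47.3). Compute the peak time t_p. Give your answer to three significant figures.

ω_n = √47.3 = 6.88 rad/s; ζ = 5.94/(2·6.88) = 0.432.
ω_d = 6.88·√(1 − 0.432²) = 6.20 rad/s. Then t_p = π/ω_d = 0.506 s.

t_p ≈ 0.506 s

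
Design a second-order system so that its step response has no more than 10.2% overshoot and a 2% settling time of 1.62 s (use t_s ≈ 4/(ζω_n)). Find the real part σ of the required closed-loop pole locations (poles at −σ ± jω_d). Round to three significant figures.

The settling-time spec alone fixes σ = ζω_n = 4/t_s = 4/1.62 = 2.47.
(Overshoot then fixes ζ = 0.588 and hence ω_d = σ·√(1−ζ²)/ζ = 3.40 rad/s.)

σ ≈ 2.47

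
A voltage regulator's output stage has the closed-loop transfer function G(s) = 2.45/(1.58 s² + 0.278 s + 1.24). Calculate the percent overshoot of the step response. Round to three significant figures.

Dividing through by 1.58: denominator becomes s² + 0.1759 s + 0.7848.
So ω_n = √0.7848 = 0.886 rad/s and ζ = 0.1759/(2·0.886) = 0.0993.
%OS = 100·exp(−πζ/√(1−ζ²)) = 73.1%.

%OS ≈ 73.1%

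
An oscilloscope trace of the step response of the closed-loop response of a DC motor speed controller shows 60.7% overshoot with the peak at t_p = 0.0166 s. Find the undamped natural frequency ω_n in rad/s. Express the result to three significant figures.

ω_n ≈ 192 rad/s

ζ from %OS: ζ = |ln 0.607|/√(π²+ln²0.607) = 0.157.
From t_p = π/ω_d, ω_d = π/0.0166 = 189 rad/s, so ω_n = ω_d/√(1−ζ²) = 192 rad/s.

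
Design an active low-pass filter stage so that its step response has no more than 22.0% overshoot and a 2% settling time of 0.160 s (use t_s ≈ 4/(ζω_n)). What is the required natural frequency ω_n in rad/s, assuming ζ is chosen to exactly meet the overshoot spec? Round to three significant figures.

From %OS = 100·exp(−πζ/√(1−ζ²)), invert to get ζ = −ln(OS)/√(π² + ln²(OS)) with OS = 0.220.
−ln 0.220 = 1.514, so ζ = 1.514/√(π² + 2.293) = 0.434.
Then ω_n = 4/(ζ t_s) = 4/(0.434 × 0.160) = 57.6 rad/s.

ω_n ≈ 57.6 rad/s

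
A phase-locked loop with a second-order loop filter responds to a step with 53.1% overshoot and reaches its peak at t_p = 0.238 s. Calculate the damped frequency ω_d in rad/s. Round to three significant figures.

t_p = π/ω_d, so ω_d = π/0.238 = 13.2 rad/s.

ω_d ≈ 13.2 rad/s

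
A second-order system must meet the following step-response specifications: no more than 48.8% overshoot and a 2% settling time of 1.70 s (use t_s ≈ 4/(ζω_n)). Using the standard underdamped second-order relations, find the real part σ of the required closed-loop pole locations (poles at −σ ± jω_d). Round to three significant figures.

The settling-time spec alone fixes σ = ζω_n = 4/t_s = 4/1.70 = 2.35.
(Overshoot then fixes ζ = 0.223 and hence ω_d = σ·√(1−ζ²)/ζ = 10.3 rad/s.)

σ ≈ 2.35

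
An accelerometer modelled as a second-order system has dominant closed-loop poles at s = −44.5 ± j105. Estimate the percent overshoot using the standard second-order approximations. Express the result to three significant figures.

|pole| = ω_n = √(44.5² + 105²) = 114 rad/s; ζ = cos θ = σ/ω_n = 0.390.
Overshoot: exp(−π·0.390/√(1−0.390²)) = 0.264, i.e. 26.4%.

%OS ≈ 26.4%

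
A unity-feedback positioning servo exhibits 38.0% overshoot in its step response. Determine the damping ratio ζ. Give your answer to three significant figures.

ζ ≈ 0.294

From %OS = 100·exp(−πζ/√(1−ζ²)), invert to get ζ = −ln(OS)/√(π² + ln²(OS)) with OS = 0.380.
−ln 0.380 = 0.9676, so ζ = 0.9676/√(π² + 0.9362) = 0.294.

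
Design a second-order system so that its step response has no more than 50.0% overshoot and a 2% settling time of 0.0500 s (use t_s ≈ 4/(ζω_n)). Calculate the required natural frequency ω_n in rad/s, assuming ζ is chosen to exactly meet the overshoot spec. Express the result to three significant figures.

ω_n ≈ 371 rad/s

Inverting the overshoot relation: ζ = |ln 0.500|/√(π² + ln²0.500) = 0.215.
From t_s ≈ 4/(ζω_n): ω_n = 4/(ζ·t_s) = 4/(0.215·0.0500) = 371 rad/s.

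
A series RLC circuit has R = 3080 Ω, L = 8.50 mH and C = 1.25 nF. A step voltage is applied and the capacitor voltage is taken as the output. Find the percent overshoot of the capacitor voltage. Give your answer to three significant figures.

For a series RLC circuit (capacitor voltage as output), ω_n = 1/√(LC) = 1/√(8.50 mH · 1.25 nF) = 307000 rad/s.
ζ = (R/2)·√(C/L) = (3080/2)·√(1.25 nF/8.50 mH) = 0.591.
%OS = 100·exp(−πζ/√(1−ζ²)) = 10.0%.

%OS ≈ 10.0%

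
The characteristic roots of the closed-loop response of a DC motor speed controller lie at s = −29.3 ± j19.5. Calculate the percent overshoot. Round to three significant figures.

%OS ≈ 0.891%

The poles are at −σ ± jω_d with σ = 29.3 and ω_d = 19.5, so ω_n = √(σ²+ω_d²) = 35.2 rad/s and ζ = σ/ω_n = 0.832.
Overshoot: exp(−π·0.832/√(1−0.832²)) = 0.00891, i.e. 0.891%.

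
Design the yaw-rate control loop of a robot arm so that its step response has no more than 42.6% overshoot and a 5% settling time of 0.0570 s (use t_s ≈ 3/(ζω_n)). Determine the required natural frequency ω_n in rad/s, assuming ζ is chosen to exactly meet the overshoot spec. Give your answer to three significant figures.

ω_n ≈ 201 rad/s

Inverting the overshoot relation: ζ = |ln 0.426|/√(π² + ln²0.426) = 0.262.
From t_s ≈ 3/(ζω_n): ω_n = 3/(ζ·t_s) = 3/(0.262·0.0570) = 201 rad/s.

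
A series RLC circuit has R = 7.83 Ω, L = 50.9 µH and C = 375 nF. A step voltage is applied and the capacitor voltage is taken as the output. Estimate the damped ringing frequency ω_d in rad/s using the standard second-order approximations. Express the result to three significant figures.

ω_d ≈ 216000 rad/s

For a series RLC circuit (capacitor voltage as output), ω_n = 1/√(LC) = 1/√(50.9 µH · 375 nF) = 229000 rad/s.
ζ = (R/2)·√(C/L) = (7.83/2)·√(375 nF/50.9 µH) = 0.336.
ω_d = 229000·√(1 − 0.336²) = 216000 rad/s.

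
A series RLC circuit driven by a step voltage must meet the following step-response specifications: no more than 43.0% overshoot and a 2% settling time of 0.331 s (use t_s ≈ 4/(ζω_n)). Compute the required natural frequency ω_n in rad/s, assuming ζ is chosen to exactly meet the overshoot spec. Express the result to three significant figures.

ω_n ≈ 46.6 rad/s

From %OS = 100·exp(−πζ/√(1−ζ²)), invert to get ζ = −ln(OS)/√(π² + ln²(OS)) with OS = 0.430.
−ln 0.430 = 0.8440, so ζ = 0.8440/√(π² + 0.7123) = 0.259.
Then ω_n = 4/(ζ t_s) = 4/(0.259 × 0.331) = 46.6 rad/s.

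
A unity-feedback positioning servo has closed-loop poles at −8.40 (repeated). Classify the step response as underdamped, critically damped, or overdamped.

Since there is a repeated negative-real pole, the response is critically damped.

critically damped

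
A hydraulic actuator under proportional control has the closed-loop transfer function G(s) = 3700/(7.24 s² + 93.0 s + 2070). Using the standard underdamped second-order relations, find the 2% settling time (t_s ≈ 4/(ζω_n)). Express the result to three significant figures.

Dividing through by 7.24: denominator becomes s² + 12.85 s + 285.9.
So ω_n = √285.9 = 16.9 rad/s and ζ = 12.85/(2·16.9) = 0.380.
t_s ≈ 4/(ζω_n) = 0.623 s.

t_s ≈ 0.623 s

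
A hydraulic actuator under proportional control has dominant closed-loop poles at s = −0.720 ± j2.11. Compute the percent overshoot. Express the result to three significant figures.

|pole| = ω_n = √(0.720² + 2.11²) = 2.23 rad/s; ζ = cos θ = σ/ω_n = 0.323.
%OS = 100 e^{−πζ/√(1−ζ²)} with ζ = 0.323 gives 34.2%.

%OS ≈ 34.2%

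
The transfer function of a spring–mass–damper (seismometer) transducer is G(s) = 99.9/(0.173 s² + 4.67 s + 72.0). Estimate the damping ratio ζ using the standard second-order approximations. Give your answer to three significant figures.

ζ ≈ 0.662

Dividing through by 0.173: denominator becomes s² + 26.99 s + 416.2.
So ω_n = √416.2 = 20.4 rad/s and ζ = 26.99/(2·20.4) = 0.662.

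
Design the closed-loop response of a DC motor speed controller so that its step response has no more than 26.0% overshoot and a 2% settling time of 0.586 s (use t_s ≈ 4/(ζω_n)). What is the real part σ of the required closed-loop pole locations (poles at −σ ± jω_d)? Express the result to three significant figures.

σ ≈ 6.83

The settling-time spec alone fixes σ = ζω_n = 4/t_s = 4/0.586 = 6.83.
(Overshoot then fixes ζ = 0.394 and hence ω_d = σ·√(1−ζ²)/ζ = 15.9 rad/s.)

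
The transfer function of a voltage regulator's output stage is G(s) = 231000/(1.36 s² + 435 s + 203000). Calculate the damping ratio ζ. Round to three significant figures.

ζ ≈ 0.414

Dividing through by 1.36: denominator becomes s² + 319.9 s + 149300.
So ω_n = √149300 = 386 rad/s and ζ = 319.9/(2·386) = 0.414.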